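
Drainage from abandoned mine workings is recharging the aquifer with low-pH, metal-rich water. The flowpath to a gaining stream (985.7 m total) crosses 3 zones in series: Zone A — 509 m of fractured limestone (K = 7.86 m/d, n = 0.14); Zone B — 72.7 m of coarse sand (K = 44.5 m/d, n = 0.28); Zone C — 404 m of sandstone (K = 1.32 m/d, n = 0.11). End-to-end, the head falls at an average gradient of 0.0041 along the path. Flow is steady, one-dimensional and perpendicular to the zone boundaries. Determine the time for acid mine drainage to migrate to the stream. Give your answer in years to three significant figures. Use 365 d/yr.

34.4 years

Steady 1-D flow in series ⇒ the Darcy flux q is identical in every zone and the zone head losses add (resistances L/K in series).
Σ(L/K) = 509/7.86 + 72.7/44.5 + 404/1.32 = 64.76 + 1.634 + 306.1 = 372.5 d
K_eq = L_total / Σ(L/K) = 985.7 / 372.5 = 2.647 m/d
q = K_eq · i = 2.647 × 0.0041 = 0.01085 m/d (same in every zone)
Zone A: v = q/n = 0.01085/0.14 = 0.07750 m/d → t_A = 509/0.07750 = 6567 d
Zone B: v = q/n = 0.01085/0.28 = 0.03875 m/d → t_B = 72.7/0.03875 = 1876 d
Zone C: v = q/n = 0.01085/0.11 = 0.09864 m/d → t_C = 404/0.09864 = 4096 d
Total t = 6567 + 1876 + 4096 = 12540 d
   = 12540 / 365 = 34.4 yr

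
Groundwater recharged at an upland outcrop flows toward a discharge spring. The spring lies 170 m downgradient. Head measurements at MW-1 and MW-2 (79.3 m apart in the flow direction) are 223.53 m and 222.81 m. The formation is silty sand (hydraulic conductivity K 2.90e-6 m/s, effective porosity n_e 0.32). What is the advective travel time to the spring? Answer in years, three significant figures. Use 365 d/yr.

65.5 years

Hydraulic gradient i = (223.53 − 222.81) / 79.3 = 0.72 / 79.3 = 0.009079
K = 2.90e-6 m/s × 86400 s/d = 0.2506 m/d
Specific discharge q = 0.2506 × 0.009079 = 0.002275 m/d
v = Ki/n = 0.2506·0.009079/0.32 = 0.007109 m/d
t = L / v = 170 / 0.007109 = 23910 d
   = 23910 / 365 = 65.5 yr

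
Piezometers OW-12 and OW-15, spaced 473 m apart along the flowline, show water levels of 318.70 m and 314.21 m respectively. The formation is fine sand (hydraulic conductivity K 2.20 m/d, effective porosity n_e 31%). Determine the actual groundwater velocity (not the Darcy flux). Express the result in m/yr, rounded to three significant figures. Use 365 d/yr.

24.6 m/yr

Hydraulic gradient i = (318.70 − 314.21) / 473 = 4.49 / 473 = 0.009493
Specific discharge q = 2.20 × 0.009493 = 0.02088 m/d
Average linear velocity = 0.02088 / 0.31 = 0.06737 m/d
   = 0.06737 × 365 = 24.6 m/yr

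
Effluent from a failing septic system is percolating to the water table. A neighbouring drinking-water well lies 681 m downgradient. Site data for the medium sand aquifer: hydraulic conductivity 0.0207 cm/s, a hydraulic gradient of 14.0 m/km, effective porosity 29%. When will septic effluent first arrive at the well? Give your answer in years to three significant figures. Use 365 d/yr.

K = 0.0207 cm/s × 864 = 17.88 m/d
Darcy flux q = K·i = 17.88 × 0.014 = 0.2504 m/d
Average linear velocity = 0.2504 / 0.29 = 0.8634 m/d
t = L / v = 681 / 0.8634 = 788.7 d
   = 788.7 / 365 = 2.16 yr

2.16 years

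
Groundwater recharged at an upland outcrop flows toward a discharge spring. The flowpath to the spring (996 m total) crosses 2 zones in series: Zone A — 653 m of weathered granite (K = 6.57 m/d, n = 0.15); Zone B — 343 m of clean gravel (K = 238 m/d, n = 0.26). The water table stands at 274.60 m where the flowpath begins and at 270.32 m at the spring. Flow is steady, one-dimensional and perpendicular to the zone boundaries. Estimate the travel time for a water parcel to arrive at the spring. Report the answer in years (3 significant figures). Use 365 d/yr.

12.1 years

Total head drop ΔH = 274.60 − 270.32 = 4.28 m
Steady 1-D flow in series ⇒ the Darcy flux q is identical in every zone and the zone head losses add (resistances L/K in series).
Σ(L/K) = 653/6.57 + 343/238 = 99.39 + 1.441 = 100.8 d
q = ΔH / Σ(L/K) = 4.28 / 100.8 = 0.04245 m/d (same in every zone)
Zone A: v = q/n = 0.04245/0.15 = 0.2830 m/d → t_A = 653/0.2830 = 2308 d
Zone B: v = q/n = 0.04245/0.26 = 0.1633 m/d → t_B = 343/0.1633 = 2101 d
Total t = 2308 + 2101 = 4409 d
   = 4409 / 365 = 12.1 yr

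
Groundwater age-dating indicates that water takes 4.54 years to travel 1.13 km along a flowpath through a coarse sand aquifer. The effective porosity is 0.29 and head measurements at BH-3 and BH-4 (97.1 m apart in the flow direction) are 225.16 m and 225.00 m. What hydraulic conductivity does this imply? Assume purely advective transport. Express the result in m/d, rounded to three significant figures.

120 m/d

Hydraulic gradient i = (225.16 − 225.00) / 97.1 = 0.16 / 97.1 = 0.001648
t = 4.54 years = 1657 d
L = 1.13 km = 1130 m
v = L / t = 1130 / 1657 = 0.6819 m/d
K = v · n / i = 0.6819 × 0.29 / 0.001648 = 120 m/d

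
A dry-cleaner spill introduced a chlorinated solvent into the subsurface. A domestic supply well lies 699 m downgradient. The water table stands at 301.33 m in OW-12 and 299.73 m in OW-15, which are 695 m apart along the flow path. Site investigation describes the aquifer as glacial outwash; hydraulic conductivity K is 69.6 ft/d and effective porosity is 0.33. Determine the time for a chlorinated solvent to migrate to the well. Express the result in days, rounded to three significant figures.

Hydraulic gradient i = (301.33 − 299.73) / 695 = 1.60 / 695 = 0.002302
K = 69.6 ft/d × 0.3048 = 21.21 m/d
Darcy flux q = K·i = 21.21 × 0.002302 = 0.04884 m/d
Average linear velocity = 0.04884 / 0.33 = 0.1480 m/d
t = L / v = 699 / 0.1480 = 4723 d

4720 days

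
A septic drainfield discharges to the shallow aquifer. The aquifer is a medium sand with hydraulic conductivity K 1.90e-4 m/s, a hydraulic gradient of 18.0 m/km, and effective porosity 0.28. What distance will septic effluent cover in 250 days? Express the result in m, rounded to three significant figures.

K = 1.90e-4 m/s × 86400 s/d = 16.42 m/d
Darcy flux q = K·i = 16.42 × 0.018 = 0.2955 m/d
Seepage velocity v = q / n = 0.2955 / 0.28 = 1.055 m/d
L = v × T = 1.055 × 250 = 263.8 m

264 m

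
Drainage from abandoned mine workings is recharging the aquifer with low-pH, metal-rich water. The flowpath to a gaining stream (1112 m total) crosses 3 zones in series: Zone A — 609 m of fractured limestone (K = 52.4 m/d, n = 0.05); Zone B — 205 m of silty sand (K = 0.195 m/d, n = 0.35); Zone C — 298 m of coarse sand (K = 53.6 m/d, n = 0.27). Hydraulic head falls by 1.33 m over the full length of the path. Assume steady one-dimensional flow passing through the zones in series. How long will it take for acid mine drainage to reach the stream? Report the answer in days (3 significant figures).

147000 days

Steady 1-D flow in series ⇒ the Darcy flux q is identical in every zone and the zone head losses add (resistances L/K in series).
Σ(L/K) = 609/52.4 + 205/0.195 + 298/53.6 = 11.62 + 1051 + 5.560 = 1068 d
q = ΔH / Σ(L/K) = 1.33 / 1068 = 0.001245 m/d (same in every zone)
Zone A: v = q/n = 0.001245/0.05 = 0.02490 m/d → t_A = 609/0.02490 = 24460 d
Zone B: v = q/n = 0.001245/0.35 = 0.003557 m/d → t_B = 205/0.003557 = 57640 d
Zone C: v = q/n = 0.001245/0.27 = 0.004610 m/d → t_C = 298/0.004610 = 64640 d
Total t = 24460 + 57640 + 64640 = 146700 d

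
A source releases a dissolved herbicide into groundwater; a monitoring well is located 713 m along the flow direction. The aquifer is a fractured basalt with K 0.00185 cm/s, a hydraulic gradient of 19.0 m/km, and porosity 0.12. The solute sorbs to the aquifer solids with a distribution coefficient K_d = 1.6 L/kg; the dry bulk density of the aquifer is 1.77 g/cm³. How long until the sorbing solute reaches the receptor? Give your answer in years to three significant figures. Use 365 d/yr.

190 years

K = 0.00185 cm/s × 864 = 1.598 m/d
q = Ki = 1.598 × 0.019 = 0.03037 m/d
v_s = q/n_e = 0.03037/0.12 = 0.2531 m/d
Retardation R = 1 + ρ_b·K_d/n = 1 + 1.77×1.6/0.12 = 24.60
Contaminant velocity v_c = v/R = 0.2531/24.60 = 0.01029 m/d
t = L/v_c = 713/0.01029 = 69310 d
   = 69310/365 = 190 yr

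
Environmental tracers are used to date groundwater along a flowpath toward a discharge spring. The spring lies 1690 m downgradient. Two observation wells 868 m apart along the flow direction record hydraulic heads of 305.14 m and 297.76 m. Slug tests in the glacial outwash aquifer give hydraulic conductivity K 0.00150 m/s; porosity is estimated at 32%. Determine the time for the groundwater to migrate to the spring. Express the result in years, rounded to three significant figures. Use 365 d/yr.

1.34 years

Hydraulic gradient i = (305.14 − 297.76) / 868 = 7.38 / 868 = 0.008502
K = 0.00150 m/s × 86400 s/d = 129.6 m/d
Darcy flux q = K·i = 129.6 × 0.008502 = 1.102 m/d
v_s = q/n_e = 1.102/0.32 = 3.443 m/d
t = L / v = 1690 / 3.443 = 490.8 d
   = 490.8 / 365 = 1.34 yr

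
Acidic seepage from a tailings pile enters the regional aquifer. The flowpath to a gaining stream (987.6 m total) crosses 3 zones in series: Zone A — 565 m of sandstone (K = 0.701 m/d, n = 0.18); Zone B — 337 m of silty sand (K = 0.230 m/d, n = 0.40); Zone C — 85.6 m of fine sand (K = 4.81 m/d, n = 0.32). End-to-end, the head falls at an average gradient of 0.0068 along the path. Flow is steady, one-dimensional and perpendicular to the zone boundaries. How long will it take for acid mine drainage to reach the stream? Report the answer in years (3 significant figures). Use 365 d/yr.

For zones in series the flux q is common to all zones; the equivalent conductivity is the harmonic (thickness-weighted) mean, K_eq = L_total / Σ(L_j/K_j).
Σ(L/K) = 565/0.701 + 337/0.230 + 85.6/4.81 = 806.0 + 1465 + 17.80 = 2289 d
K_eq = L_total / Σ(L/K) = 987.6 / 2289 = 0.4315 m/d
q = K_eq · i = 0.4315 × 0.0068 = 0.002934 m/d (same in every zone)
Zone A: v = q/n = 0.002934/0.18 = 0.01630 m/d → t_A = 565/0.01630 = 34660 d
Zone B: v = q/n = 0.002934/0.40 = 0.007335 m/d → t_B = 337/0.007335 = 45950 d
Zone C: v = q/n = 0.002934/0.32 = 0.009168 m/d → t_C = 85.6/0.009168 = 9336 d
Total t = 34660 + 45950 + 9336 = 89950 d
   = 89950 / 365 = 246 yr

246 years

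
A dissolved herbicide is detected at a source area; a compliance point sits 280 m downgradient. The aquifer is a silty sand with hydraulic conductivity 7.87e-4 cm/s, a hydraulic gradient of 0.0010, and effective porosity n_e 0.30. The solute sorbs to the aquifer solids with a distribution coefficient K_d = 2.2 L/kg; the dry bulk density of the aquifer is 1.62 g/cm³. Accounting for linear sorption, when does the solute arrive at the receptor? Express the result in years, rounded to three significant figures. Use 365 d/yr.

K = 7.87e-4 cm/s × 864 = 0.6800 m/d
q = Ki = 0.6800 × 0.0010 = 6.800e-4 m/d
Seepage velocity v = q / n = 6.800e-4 / 0.30 = 0.002267 m/d
Retardation R = 1 + ρ_b·K_d/n = 1 + 1.62×2.2/0.30 = 12.88
Contaminant velocity v_c = v/R = 0.002267/12.88 = 1.760e-4 m/d
t = L/v_c = 280/1.760e-4 = 1.591e6 d
   = 1.591e6/365 = 4360 yr

4360 years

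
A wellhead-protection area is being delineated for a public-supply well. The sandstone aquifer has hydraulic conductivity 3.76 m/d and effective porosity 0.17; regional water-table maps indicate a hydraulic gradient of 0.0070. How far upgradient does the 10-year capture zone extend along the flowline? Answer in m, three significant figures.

565 m

Specific discharge q = 3.76 × 0.0070 = 0.02632 m/d
Seepage velocity v = q / n = 0.02632 / 0.17 = 0.1548 m/d
T = 10 yr × 365 = 3650 d
L = v × T = 0.1548 × 3650 = 565.1 m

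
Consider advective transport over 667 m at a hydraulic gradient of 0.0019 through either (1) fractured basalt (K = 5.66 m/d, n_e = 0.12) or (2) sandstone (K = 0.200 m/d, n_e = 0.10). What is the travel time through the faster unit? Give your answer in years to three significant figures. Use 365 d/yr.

Unit 1 (fractured basalt): v = 5.66×0.0019/0.12 = 0.08962 m/d, t = 667/0.08962 = 7443 d
Unit 2 (sandstone): v = 0.200×0.0019/0.10 = 0.003800 m/d, t = 667/0.003800 = 175500 d
Faster: 7443 d / 365 = 20.4 yr

20.4 years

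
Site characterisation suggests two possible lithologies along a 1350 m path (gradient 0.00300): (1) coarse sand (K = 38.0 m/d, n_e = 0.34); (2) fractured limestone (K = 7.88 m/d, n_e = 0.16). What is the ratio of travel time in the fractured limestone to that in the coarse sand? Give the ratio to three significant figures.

2.27

Unit 1 (coarse sand): v = 38.0×0.0030/0.34 = 0.3353 m/d, t = 1350/0.3353 = 4026 d
Unit 2 (fractured limestone): v = 7.88×0.0030/0.16 = 0.1478 m/d, t = 1350/0.1478 = 9137 d
t(fractured limestone) / t(coarse sand) = 9137/4026 = 2.27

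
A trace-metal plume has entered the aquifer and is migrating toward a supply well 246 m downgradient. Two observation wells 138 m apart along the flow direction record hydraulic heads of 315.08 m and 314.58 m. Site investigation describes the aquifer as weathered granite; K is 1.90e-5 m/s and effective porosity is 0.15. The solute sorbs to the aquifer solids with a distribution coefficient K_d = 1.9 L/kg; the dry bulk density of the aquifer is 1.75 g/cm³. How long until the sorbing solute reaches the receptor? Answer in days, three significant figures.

144000 days

Hydraulic gradient i = (315.08 − 314.58) / 138 = 0.50 / 138 = 0.003623
K = 1.90e-5 m/s × 86400 s/d = 1.642 m/d
Darcy flux q = K·i = 1.642 × 0.003623 = 0.005948 m/d
v = Ki/n = 1.642·0.003623/0.15 = 0.03965 m/d
Retardation R = 1 + ρ_b·K_d/n = 1 + 1.75×1.9/0.15 = 23.17
Contaminant velocity v_c = v/R = 0.03965/23.17 = 0.001712 m/d
t = L/v_c = 246/0.001712 = 143700 d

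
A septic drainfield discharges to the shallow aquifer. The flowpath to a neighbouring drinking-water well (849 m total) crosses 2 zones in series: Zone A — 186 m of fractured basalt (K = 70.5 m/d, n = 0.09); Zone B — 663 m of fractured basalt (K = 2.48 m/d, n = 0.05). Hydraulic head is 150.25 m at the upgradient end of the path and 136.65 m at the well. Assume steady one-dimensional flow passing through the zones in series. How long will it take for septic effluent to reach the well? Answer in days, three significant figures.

Total head drop ΔH = 150.25 − 136.65 = 13.60 m
Steady 1-D flow in series ⇒ the Darcy flux q is identical in every zone and the zone head losses add (resistances L/K in series).
Σ(L/K) = 186/70.5 + 663/2.48 = 2.638 + 267.3 = 270.0 d
q = ΔH / Σ(L/K) = 13.60 / 270.0 = 0.05037 m/d (same in every zone)
Zone A: v = q/n = 0.05037/0.09 = 0.5597 m/d → t_A = 186/0.5597 = 332.3 d
Zone B: v = q/n = 0.05037/0.05 = 1.007 m/d → t_B = 663/1.007 = 658.1 d
Total t = 332.3 + 658.1 = 990.4 d

990 days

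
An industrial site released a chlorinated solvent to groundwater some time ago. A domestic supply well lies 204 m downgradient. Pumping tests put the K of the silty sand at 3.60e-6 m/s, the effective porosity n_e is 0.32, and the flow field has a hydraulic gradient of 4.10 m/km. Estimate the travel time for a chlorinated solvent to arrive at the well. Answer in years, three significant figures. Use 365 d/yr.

140 years

K = 3.60e-6 m/s × 86400 s/d = 0.3110 m/d
Specific discharge q = 0.3110 × 0.0041 = 0.001275 m/d
v_s = q/n_e = 0.001275/0.32 = 0.003985 m/d
t = L / v = 204 / 0.003985 = 51190 d
   = 51190 / 365 = 140 yr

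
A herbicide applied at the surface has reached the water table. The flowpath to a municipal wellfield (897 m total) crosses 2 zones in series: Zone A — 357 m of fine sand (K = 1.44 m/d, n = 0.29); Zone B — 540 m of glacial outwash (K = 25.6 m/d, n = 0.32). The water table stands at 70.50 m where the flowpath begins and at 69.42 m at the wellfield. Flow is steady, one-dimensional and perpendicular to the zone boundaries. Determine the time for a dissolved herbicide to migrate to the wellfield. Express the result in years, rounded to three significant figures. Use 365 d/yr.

189 years

Total head drop ΔH = 70.50 − 69.42 = 1.08 m
Continuity: the same q passes through each zone, so ΔH = q·Σ(L_j/K_j) — the zones act as resistances in series.
Σ(L/K) = 357/1.44 + 540/25.6 = 247.9 + 21.09 = 269.0 d
q = ΔH / Σ(L/K) = 1.08 / 269.0 = 0.004015 m/d (same in every zone)
Zone A: v = q/n = 0.004015/0.29 = 0.01384 m/d → t_A = 357/0.01384 = 25790 d
Zone B: v = q/n = 0.004015/0.32 = 0.01255 m/d → t_B = 540/0.01255 = 43040 d
Total t = 25790 + 43040 = 68830 d
   = 68830 / 365 = 189 yr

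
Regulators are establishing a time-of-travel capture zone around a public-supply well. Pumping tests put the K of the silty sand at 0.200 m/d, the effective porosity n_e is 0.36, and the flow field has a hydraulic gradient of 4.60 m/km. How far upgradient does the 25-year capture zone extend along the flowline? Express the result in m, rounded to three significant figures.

Darcy flux q = K·i = 0.200 × 0.0046 = 9.200e-4 m/d
Average linear velocity = 9.200e-4 / 0.36 = 0.002556 m/d
T = 25 yr × 365 = 9125 d
L = v × T = 0.002556 × 9125 = 23.32 m

23.3 m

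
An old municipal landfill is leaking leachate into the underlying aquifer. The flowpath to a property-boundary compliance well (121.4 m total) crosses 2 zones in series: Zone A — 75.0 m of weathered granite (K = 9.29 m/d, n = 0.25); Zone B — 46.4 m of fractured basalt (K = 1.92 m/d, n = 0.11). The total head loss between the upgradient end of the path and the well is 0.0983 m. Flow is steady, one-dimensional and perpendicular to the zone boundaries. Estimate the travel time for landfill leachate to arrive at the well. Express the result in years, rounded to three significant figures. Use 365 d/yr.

21.4 years

Steady 1-D flow in series ⇒ the Darcy flux q is identical in every zone and the zone head losses add (resistances L/K in series).
Σ(L/K) = 75.0/9.29 + 46.4/1.92 = 8.073 + 24.17 = 32.24 d
q = ΔH / Σ(L/K) = 0.0983 / 32.24 = 0.003049 m/d (same in every zone)
Zone A: v = q/n = 0.003049/0.25 = 0.01220 m/d → t_A = 75.0/0.01220 = 6150 d
Zone B: v = q/n = 0.003049/0.11 = 0.02772 m/d → t_B = 46.4/0.02772 = 1674 d
Total t = 6150 + 1674 = 7823 d
   = 7823 / 365 = 21.4 yr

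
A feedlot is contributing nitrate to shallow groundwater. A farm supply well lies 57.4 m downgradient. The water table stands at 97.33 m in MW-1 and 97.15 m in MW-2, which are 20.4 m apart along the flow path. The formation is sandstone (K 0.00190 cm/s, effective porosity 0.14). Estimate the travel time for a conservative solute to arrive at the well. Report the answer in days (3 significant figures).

555 days

Hydraulic gradient i = (97.33 − 97.15) / 20.4 = 0.18 / 20.4 = 0.008824
K = 0.00190 cm/s × 864 = 1.642 m/d
q = Ki = 1.642 × 0.008824 = 0.01448 m/d
v_s = q/n_e = 0.01448/0.14 = 0.1035 m/d
t = L / v = 57.4 / 0.1035 = 554.8 d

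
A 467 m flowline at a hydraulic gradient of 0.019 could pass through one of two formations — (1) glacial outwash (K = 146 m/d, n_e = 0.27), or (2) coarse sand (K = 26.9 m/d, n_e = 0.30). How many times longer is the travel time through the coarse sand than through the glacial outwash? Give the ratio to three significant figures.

6.03

Unit 1 (glacial outwash): v = 146×0.019/0.27 = 10.27 m/d, t = 467/10.27 = 45.45 d
Unit 2 (coarse sand): v = 26.9×0.019/0.30 = 1.704 m/d, t = 467/1.704 = 274.1 d
t(coarse sand) / t(glacial outwash) = 274.1/45.45 = 6.03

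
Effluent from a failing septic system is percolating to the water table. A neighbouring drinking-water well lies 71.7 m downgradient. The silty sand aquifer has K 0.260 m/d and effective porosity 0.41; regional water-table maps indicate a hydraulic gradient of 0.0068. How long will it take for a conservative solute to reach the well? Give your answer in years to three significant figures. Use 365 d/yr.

q = Ki = 0.260 × 0.0068 = 0.001768 m/d
v = Ki/n = 0.260·0.0068/0.41 = 0.004312 m/d
t = L / v = 71.7 / 0.004312 = 16630 d
   = 16630 / 365 = 45.6 yr

45.6 years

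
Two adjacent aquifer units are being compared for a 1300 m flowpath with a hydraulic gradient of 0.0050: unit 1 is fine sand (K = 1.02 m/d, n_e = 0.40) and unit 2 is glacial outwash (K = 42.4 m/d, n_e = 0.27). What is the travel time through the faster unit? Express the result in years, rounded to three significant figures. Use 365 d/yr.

4.54 years

Unit 1 (fine sand): v = 1.02×0.0050/0.40 = 0.01275 m/d, t = 1300/0.01275 = 102000 d
Unit 2 (glacial outwash): v = 42.4×0.0050/0.27 = 0.7852 m/d, t = 1300/0.7852 = 1656 d
Faster: 1656 d / 365 = 4.54 yr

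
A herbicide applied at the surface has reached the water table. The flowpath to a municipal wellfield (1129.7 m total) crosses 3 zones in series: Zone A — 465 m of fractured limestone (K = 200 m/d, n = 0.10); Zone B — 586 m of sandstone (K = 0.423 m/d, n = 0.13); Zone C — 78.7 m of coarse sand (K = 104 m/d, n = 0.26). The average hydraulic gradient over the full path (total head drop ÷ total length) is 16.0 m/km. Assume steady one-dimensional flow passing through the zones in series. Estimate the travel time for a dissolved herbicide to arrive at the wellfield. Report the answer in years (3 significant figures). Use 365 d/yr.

Continuity: the same q passes through each zone, so ΔH = q·Σ(L_j/K_j) — the zones act as resistances in series.
Σ(L/K) = 465/200 + 586/0.423 + 78.7/104 = 2.325 + 1385 + 0.7567 = 1388 d
K_eq = L_total / Σ(L/K) = 1129.7 / 1388 = 0.8137 m/d
q = K_eq · i = 0.8137 × 0.016 = 0.01302 m/d (same in every zone)
Zone A: v = q/n = 0.01302/0.10 = 0.1302 m/d → t_A = 465/0.1302 = 3572 d
Zone B: v = q/n = 0.01302/0.13 = 0.1001 m/d → t_B = 586/0.1001 = 5852 d
Zone C: v = q/n = 0.01302/0.26 = 0.05007 m/d → t_C = 78.7/0.05007 = 1572 d
Total t = 3572 + 5852 + 1572 = 11000 d
   = 11000 / 365 = 30.1 yr

30.1 years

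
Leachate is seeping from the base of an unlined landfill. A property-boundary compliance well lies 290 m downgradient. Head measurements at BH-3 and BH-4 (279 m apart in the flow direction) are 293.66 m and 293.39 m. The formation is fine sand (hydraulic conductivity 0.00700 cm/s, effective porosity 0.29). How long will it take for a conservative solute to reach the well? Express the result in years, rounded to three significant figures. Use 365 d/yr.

Hydraulic gradient i = (293.66 − 293.39) / 279 = 0.27 / 279 = 9.677e-4
K = 0.00700 cm/s × 864 = 6.048 m/d
Darcy flux q = K·i = 6.048 × 9.677e-4 = 0.005853 m/d
v_s = q/n_e = 0.005853/0.29 = 0.02018 m/d
t = L / v = 290 / 0.02018 = 14370 d
   = 14370 / 365 = 39.4 yr

39.4 years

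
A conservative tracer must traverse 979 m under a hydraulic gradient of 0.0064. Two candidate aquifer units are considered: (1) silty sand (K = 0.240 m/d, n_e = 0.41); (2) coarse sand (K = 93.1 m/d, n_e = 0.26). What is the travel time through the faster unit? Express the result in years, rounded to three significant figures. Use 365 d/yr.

Unit 1 (silty sand): v = 0.240×0.0064/0.41 = 0.003746 m/d, t = 979/0.003746 = 261300 d
Unit 2 (coarse sand): v = 93.1×0.0064/0.26 = 2.292 m/d, t = 979/2.292 = 427.2 d
Faster: 427.2 d / 365 = 1.17 yr

1.17 years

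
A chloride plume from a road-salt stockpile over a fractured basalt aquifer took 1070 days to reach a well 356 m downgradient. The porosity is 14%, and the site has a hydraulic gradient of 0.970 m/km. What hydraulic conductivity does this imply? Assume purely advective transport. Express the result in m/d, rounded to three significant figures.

v = L / t = 356 / 1070 = 0.3327 m/d
K = v · n / i = 0.3327 × 0.14 / 9.7e-4 = 48.0 m/d

48.0 m/d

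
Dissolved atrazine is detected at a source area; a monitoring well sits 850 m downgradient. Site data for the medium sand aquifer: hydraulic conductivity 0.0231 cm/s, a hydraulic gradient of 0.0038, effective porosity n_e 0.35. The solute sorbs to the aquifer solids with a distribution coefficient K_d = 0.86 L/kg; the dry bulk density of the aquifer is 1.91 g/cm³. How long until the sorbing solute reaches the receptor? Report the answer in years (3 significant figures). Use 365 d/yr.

61.2 years

K = 0.0231 cm/s × 864 = 19.96 m/d
Specific discharge q = 19.96 × 0.0038 = 0.07584 m/d
v_s = q/n_e = 0.07584/0.35 = 0.2167 m/d
Retardation R = 1 + ρ_b·K_d/n = 1 + 1.91×0.86/0.35 = 5.693
Contaminant velocity v_c = v/R = 0.2167/5.693 = 0.03806 m/d
t = L/v_c = 850/0.03806 = 22330 d
   = 22330/365 = 61.2 yr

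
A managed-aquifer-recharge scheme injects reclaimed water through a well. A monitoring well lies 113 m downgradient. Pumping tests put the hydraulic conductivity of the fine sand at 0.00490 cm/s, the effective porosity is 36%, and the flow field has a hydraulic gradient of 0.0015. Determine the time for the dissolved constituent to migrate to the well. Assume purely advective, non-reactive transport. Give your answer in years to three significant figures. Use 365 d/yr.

17.6 years

K = 0.00490 cm/s × 864 = 4.234 m/d
q = Ki = 4.234 × 0.0015 = 0.006350 m/d
Seepage velocity v = q / n = 0.006350 / 0.36 = 0.01764 m/d
t = L / v = 113 / 0.01764 = 6406 d
   = 6406 / 365 = 17.6 yr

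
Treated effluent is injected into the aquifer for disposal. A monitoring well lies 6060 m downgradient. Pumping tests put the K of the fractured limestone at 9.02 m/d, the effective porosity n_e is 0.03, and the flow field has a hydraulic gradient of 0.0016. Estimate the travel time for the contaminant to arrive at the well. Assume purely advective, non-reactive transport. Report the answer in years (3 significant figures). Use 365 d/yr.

Specific discharge q = 9.02 × 0.0016 = 0.01443 m/d
v_s = q/n_e = 0.01443/0.03 = 0.4811 m/d
t = L / v = 6060 / 0.4811 = 12600 d
   = 12600 / 365 = 34.5 yr

34.5 years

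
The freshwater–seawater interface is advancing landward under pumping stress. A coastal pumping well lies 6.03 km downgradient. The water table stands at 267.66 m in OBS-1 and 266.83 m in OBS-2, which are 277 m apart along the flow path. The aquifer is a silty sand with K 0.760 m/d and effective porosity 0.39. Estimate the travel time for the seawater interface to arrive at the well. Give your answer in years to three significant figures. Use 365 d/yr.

2830 years

Hydraulic gradient i = (267.66 − 266.83) / 277 = 0.83 / 277 = 0.002996
Specific discharge q = 0.760 × 0.002996 = 0.002277 m/d
Average linear velocity = 0.002277 / 0.39 = 0.005839 m/d
L = 6.03 km = 6030 m
t = L / v = 6030 / 0.005839 = 1.033e6 d
   = 1.033e6 / 365 = 2830 yr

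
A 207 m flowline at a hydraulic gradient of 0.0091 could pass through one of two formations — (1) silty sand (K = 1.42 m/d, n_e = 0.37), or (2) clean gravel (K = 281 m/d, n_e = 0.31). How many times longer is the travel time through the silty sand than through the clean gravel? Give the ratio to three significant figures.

Unit 1 (silty sand): v = 1.42×0.0091/0.37 = 0.03492 m/d, t = 207/0.03492 = 5927 d
Unit 2 (clean gravel): v = 281×0.0091/0.31 = 8.249 m/d, t = 207/8.249 = 25.09 d
t(silty sand) / t(clean gravel) = 5927/25.09 = 236

236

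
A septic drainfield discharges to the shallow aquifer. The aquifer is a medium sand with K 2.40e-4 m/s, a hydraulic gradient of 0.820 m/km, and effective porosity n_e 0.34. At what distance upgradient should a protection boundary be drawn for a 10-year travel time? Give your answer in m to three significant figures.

183 m

K = 2.40e-4 m/s × 86400 s/d = 20.74 m/d
Darcy flux q = K·i = 20.74 × 8.2e-4 = 0.01700 m/d
v_s = q/n_e = 0.01700/0.34 = 0.05001 m/d
T = 10 yr × 365 = 3650 d
L = v × T = 0.05001 × 3650 = 182.5 m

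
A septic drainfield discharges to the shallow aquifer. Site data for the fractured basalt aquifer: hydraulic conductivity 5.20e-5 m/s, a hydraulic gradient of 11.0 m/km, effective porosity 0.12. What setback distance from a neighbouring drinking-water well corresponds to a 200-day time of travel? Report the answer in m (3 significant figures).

K = 5.20e-5 m/s × 86400 s/d = 4.493 m/d
Darcy flux q = K·i = 4.493 × 0.011 = 0.04942 m/d
Seepage velocity v = q / n = 0.04942 / 0.12 = 0.4118 m/d
L = v × T = 0.4118 × 200 = 82.37 m

82.4 m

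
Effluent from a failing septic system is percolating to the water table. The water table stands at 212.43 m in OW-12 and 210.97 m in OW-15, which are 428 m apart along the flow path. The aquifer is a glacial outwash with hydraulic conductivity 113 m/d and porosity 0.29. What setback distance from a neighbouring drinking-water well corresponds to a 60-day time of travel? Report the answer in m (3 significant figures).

79.8 m

Hydraulic gradient i = (212.43 − 210.97) / 428 = 1.46 / 428 = 0.003411
Darcy flux q = K·i = 113 × 0.003411 = 0.3855 m/d
v = Ki/n = 113·0.003411/0.29 = 1.329 m/d
L = v × T = 1.329 × 60 = 79.75 m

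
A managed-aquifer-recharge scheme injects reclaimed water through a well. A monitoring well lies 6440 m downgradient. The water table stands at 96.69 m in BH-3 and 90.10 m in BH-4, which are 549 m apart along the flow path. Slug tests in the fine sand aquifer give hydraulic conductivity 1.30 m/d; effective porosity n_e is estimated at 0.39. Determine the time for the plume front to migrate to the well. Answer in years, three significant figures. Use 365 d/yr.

Hydraulic gradient i = (96.69 − 90.10) / 549 = 6.59 / 549 = 0.01200
q = Ki = 1.30 × 0.01200 = 0.01560 m/d
v_s = q/n_e = 0.01560/0.39 = 0.04001 m/d
t = L / v = 6440 / 0.04001 = 161000 d
   = 161000 / 365 = 441 yr

441 years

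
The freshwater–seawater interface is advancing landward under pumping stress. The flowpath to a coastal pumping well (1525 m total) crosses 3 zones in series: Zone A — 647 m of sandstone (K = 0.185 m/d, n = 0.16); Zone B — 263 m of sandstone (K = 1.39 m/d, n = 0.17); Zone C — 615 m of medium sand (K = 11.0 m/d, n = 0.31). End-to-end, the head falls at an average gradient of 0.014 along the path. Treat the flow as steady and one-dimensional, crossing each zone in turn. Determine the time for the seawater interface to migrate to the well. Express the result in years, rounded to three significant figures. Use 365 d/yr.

Continuity: the same q passes through each zone, so ΔH = q·Σ(L_j/K_j) — the zones act as resistances in series.
Σ(L/K) = 647/0.185 + 263/1.39 + 615/11.0 = 3497 + 189.2 + 55.91 = 3742 d
K_eq = L_total / Σ(L/K) = 1525 / 3742 = 0.4075 m/d
q = K_eq · i = 0.4075 × 0.014 = 0.005705 m/d (same in every zone)
Zone A: v = q/n = 0.005705/0.16 = 0.03566 m/d → t_A = 647/0.03566 = 18150 d
Zone B: v = q/n = 0.005705/0.17 = 0.03356 m/d → t_B = 263/0.03356 = 7837 d
Zone C: v = q/n = 0.005705/0.31 = 0.01840 m/d → t_C = 615/0.01840 = 33420 d
Total t = 18150 + 7837 + 33420 = 59400 d
   = 59400 / 365 = 163 yr

163 years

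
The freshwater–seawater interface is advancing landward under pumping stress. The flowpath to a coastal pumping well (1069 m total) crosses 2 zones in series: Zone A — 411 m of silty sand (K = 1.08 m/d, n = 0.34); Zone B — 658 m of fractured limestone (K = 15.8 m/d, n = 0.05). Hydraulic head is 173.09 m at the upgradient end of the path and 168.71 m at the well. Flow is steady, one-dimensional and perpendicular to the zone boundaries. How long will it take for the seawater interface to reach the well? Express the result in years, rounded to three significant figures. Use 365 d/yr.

45.6 years

Total head drop ΔH = 173.09 − 168.71 = 4.38 m
Continuity: the same q passes through each zone, so ΔH = q·Σ(L_j/K_j) — the zones act as resistances in series.
Σ(L/K) = 411/1.08 + 658/15.8 = 380.6 + 41.65 = 422.2 d
q = ΔH / Σ(L/K) = 4.38 / 422.2 = 0.01037 m/d (same in every zone)
Zone A: v = q/n = 0.01037/0.34 = 0.03051 m/d → t_A = 411/0.03051 = 13470 d
Zone B: v = q/n = 0.01037/0.05 = 0.2075 m/d → t_B = 658/0.2075 = 3171 d
Total t = 13470 + 3171 = 16640 d
   = 16640 / 365 = 45.6 yr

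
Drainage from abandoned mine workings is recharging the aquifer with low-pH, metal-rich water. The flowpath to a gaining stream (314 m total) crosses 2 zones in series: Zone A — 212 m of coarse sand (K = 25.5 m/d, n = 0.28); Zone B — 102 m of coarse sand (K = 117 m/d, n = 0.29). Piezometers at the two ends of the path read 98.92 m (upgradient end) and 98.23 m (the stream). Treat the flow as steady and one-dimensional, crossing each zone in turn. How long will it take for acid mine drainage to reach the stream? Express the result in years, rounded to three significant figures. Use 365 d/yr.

3.24 years

Total head drop ΔH = 98.92 − 98.23 = 0.69 m
Steady 1-D flow in series ⇒ the Darcy flux q is identical in every zone and the zone head losses add (resistances L/K in series).
Σ(L/K) = 212/25.5 + 102/117 = 8.314 + 0.8718 = 9.186 d
q = ΔH / Σ(L/K) = 0.69 / 9.186 = 0.07512 m/d (same in every zone)
Zone A: v = q/n = 0.07512/0.28 = 0.2683 m/d → t_A = 212/0.2683 = 790.2 d
Zone B: v = q/n = 0.07512/0.29 = 0.2590 m/d → t_B = 102/0.2590 = 393.8 d
Total t = 790.2 + 393.8 = 1184 d
   = 1184 / 365 = 3.24 yr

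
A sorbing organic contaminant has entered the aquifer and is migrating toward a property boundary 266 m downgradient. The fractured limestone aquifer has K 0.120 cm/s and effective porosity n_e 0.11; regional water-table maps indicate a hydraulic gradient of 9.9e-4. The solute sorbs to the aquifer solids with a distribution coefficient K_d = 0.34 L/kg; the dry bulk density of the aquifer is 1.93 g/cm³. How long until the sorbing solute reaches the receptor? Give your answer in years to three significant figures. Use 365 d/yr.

5.44 years

K = 0.120 cm/s × 864 = 103.7 m/d
Darcy flux q = K·i = 103.7 × 9.9e-4 = 0.1026 m/d
Average linear velocity = 0.1026 / 0.11 = 0.9331 m/d
Retardation R = 1 + ρ_b·K_d/n = 1 + 1.93×0.34/0.11 = 6.965
Contaminant velocity v_c = v/R = 0.9331/6.965 = 0.1340 m/d
t = L/v_c = 266/0.1340 = 1986 d
   = 1986/365 = 5.44 yr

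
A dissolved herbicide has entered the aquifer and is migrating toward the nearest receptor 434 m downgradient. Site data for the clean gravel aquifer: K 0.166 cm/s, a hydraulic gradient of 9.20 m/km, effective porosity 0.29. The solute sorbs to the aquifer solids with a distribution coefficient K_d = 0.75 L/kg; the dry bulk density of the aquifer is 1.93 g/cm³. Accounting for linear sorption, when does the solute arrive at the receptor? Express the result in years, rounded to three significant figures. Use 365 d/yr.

K = 0.166 cm/s × 864 = 143.4 m/d
q = Ki = 143.4 × 0.0092 = 1.320 m/d
Average linear velocity = 1.320 / 0.29 = 4.550 m/d
Retardation R = 1 + ρ_b·K_d/n = 1 + 1.93×0.75/0.29 = 5.991
Contaminant velocity v_c = v/R = 4.550/5.991 = 0.7594 m/d
t = L/v_c = 434/0.7594 = 571.5 d
   = 571.5/365 = 1.57 yr

1.57 years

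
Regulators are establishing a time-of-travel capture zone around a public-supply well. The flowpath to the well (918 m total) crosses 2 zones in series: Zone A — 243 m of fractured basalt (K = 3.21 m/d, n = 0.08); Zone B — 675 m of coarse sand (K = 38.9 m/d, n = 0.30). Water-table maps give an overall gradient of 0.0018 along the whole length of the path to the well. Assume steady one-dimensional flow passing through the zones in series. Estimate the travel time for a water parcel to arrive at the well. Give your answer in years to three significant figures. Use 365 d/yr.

Continuity: the same q passes through each zone, so ΔH = q·Σ(L_j/K_j) — the zones act as resistances in series.
Σ(L/K) = 243/3.21 + 675/38.9 = 75.70 + 17.35 = 93.05 d
K_eq = L_total / Σ(L/K) = 918 / 93.05 = 9.865 m/d
q = K_eq · i = 9.865 × 0.0018 = 0.01776 m/d (same in every zone)
Zone A: v = q/n = 0.01776/0.08 = 0.2220 m/d → t_A = 243/0.2220 = 1095 d
Zone B: v = q/n = 0.01776/0.30 = 0.05919 m/d → t_B = 675/0.05919 = 11400 d
Total t = 1095 + 11400 = 12500 d
   = 12500 / 365 = 34.2 yr

34.2 years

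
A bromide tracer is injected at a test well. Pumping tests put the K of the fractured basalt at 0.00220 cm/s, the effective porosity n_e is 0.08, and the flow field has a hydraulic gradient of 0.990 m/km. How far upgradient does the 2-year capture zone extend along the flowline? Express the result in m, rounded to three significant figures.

17.2 m

K = 0.00220 cm/s × 864 = 1.901 m/d
Darcy flux q = K·i = 1.901 × 9.9e-4 = 0.001882 m/d
v_s = q/n_e = 0.001882/0.08 = 0.02352 m/d
T = 2 yr × 365 = 730 d
L = v × T = 0.02352 × 730 = 17.17 m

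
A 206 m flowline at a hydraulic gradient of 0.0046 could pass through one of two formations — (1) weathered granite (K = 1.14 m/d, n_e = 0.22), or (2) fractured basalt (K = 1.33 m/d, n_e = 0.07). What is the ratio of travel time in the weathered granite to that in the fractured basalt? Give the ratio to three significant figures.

3.67

Unit 1 (weathered granite): v = 1.14×0.0046/0.22 = 0.02384 m/d, t = 206/0.02384 = 8642 d
Unit 2 (fractured basalt): v = 1.33×0.0046/0.07 = 0.08740 m/d, t = 206/0.08740 = 2357 d
t(weathered granite) / t(fractured basalt) = 8642/2357 = 3.67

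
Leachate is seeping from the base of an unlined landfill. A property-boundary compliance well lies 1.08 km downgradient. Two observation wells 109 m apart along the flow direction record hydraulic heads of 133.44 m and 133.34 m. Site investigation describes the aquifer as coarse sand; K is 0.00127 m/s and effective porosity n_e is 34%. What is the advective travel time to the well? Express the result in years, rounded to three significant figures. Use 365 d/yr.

9.99 years

Hydraulic gradient i = (133.44 − 133.34) / 109 = 0.10 / 109 = 9.174e-4
K = 0.00127 m/s × 86400 s/d = 109.7 m/d
q = Ki = 109.7 × 9.174e-4 = 0.1007 m/d
Seepage velocity v = q / n = 0.1007 / 0.34 = 0.2961 m/d
L = 1.08 km = 1080 m
t = L / v = 1080 / 0.2961 = 3648 d
   = 3648 / 365 = 9.99 yr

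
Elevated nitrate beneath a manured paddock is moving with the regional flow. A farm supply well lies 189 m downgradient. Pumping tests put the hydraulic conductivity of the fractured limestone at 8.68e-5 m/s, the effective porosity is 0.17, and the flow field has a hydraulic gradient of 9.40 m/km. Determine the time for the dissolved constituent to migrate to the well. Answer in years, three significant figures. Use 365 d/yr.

1.25 years

K = 8.68e-5 m/s × 86400 s/d = 7.500 m/d
Darcy flux q = K·i = 7.500 × 0.0094 = 0.07050 m/d
v_s = q/n_e = 0.07050/0.17 = 0.4147 m/d
t = L / v = 189 / 0.4147 = 455.8 d
   = 455.8 / 365 = 1.25 yr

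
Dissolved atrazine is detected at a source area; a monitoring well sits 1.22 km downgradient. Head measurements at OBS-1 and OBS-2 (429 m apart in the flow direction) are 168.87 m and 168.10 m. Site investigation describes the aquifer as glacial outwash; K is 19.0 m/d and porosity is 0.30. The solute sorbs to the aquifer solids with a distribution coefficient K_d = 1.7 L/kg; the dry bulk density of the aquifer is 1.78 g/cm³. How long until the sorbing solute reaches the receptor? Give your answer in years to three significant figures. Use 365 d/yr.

326 years

Hydraulic gradient i = (168.87 − 168.10) / 429 = 0.77 / 429 = 0.001795
Darcy flux q = K·i = 19.0 × 0.001795 = 0.03410 m/d
Average linear velocity = 0.03410 / 0.30 = 0.1137 m/d
Retardation R = 1 + ρ_b·K_d/n = 1 + 1.78×1.7/0.30 = 11.09
Contaminant velocity v_c = v/R = 0.1137/11.09 = 0.01025 m/d
L = 1.22 km = 1220 m
t = L/v_c = 1220/0.01025 = 119000 d
   = 119000/365 = 326 yr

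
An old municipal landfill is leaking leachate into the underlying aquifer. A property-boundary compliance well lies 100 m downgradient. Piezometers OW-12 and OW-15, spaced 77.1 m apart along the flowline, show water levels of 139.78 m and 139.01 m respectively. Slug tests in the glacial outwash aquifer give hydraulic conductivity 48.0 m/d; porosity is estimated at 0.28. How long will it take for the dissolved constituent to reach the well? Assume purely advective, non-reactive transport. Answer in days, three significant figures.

58.4 days

Hydraulic gradient i = (139.78 − 139.01) / 77.1 = 0.77 / 77.1 = 0.009987
Darcy flux q = K·i = 48.0 × 0.009987 = 0.4794 m/d
Average linear velocity = 0.4794 / 0.28 = 1.712 m/d
t = L / v = 100 / 1.712 = 58.41 d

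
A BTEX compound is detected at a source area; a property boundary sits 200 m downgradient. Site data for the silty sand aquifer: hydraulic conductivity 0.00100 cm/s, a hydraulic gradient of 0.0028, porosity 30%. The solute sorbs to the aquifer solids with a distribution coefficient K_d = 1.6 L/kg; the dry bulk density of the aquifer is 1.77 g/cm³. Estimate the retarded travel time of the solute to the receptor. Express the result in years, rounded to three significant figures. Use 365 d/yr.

K = 0.00100 cm/s × 864 = 0.8640 m/d
Darcy flux q = K·i = 0.8640 × 0.0028 = 0.002419 m/d
Average linear velocity = 0.002419 / 0.30 = 0.008064 m/d
Retardation R = 1 + ρ_b·K_d/n = 1 + 1.77×1.6/0.30 = 10.44
Contaminant velocity v_c = v/R = 0.008064/10.44 = 7.724e-4 m/d
t = L/v_c = 200/7.724e-4 = 258900 d
   = 258900/365 = 709 yr

709 years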